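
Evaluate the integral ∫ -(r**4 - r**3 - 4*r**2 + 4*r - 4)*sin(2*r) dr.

r**4*cos(2*r)/2 - r**3*sin(2*r) - r**3*cos(2*r)/2 + 3*r**2*sin(2*r)/4 - 7*r**2*cos(2*r)/2 + 7*r*sin(2*r)/2 + 11*r*cos(2*r)/4 - 11*sin(2*r)/8 - cos(2*r)/4 + C

Use integration by parts with u = r**4 - r**3 - 4*r**2 + 4*r - 4, dv = -sin(2*r) dr, so v = cos(2*r)/2.
Apply parts 4 times (tabular method): alternate signs, differentiate u down to 0, integrate dv up.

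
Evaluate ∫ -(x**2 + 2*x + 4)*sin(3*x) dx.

Use integration by parts with u = x**2 + 2*x + 4, dv = -sin(3*x) dx, so v = cos(3*x)/3.
Apply parts 2 times (tabular method): alternate signs, differentiate u down to 0, integrate dv up.

x**2*cos(3*x)/3 - 2*x*sin(3*x)/9 + 2*x*cos(3*x)/3 - 2*sin(3*x)/9 + 34*cos(3*x)/27 + C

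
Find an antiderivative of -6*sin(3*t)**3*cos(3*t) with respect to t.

-sin(3*t)**4/2 + C

Let u = sin(3*t), so du = (3*cos(3*t)) dt.
Rewriting, the integral becomes -2·∫ u^3 du = -2·u^4/4.
Substituting back, u = sin(3*t).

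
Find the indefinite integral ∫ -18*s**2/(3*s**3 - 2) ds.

Let u = 3*s**3 - 2, so du = (9*s**2) ds.
Rewriting, the integral becomes -2·∫ 1/u du = -2·log(u).
Substituting back, u = 3*s**3 - 2.

-2*log(3*s**3 - 2) + C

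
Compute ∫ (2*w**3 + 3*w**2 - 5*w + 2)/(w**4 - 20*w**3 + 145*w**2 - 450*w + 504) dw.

200*log(w - 7)/3 - 256*log(w - 6)/3 + 79*log(w - 4)/3 - 17*log(w - 3)/3 + C

Factor the denominator: (w - 7)*(w - 6)*(w - 4)*(w - 3).
Partial-fraction decomposition: -17/(3*(w - 3)) + 79/(3*(w - 4)) - 256/(3*(w - 6)) + 200/(3*(w - 7)).
Integrate each term: A/(w−a) contributes A·log|w−a|.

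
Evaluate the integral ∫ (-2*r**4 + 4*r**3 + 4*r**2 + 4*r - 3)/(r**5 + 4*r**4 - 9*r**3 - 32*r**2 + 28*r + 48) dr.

Factor the denominator: (r - 2)**2*(r + 1)*(r + 3)*(r + 4).
Partial-fraction decomposition: -241/(36*(r + 4)) + 249/(50*(r + 3)) - 1/(6*(r + 1)) - 107/(900*(r - 2)) + 7/(30*(r - 2)**2).
Integrate each term; A/(r−a) gives A·log|r−a|; A/(r−a)² gives −A/(r−a).

-107*log(r - 2)/900 - log(r + 1)/6 + 249*log(r + 3)/50 - 241*log(r + 4)/36 - 7/(30*r - 60) + C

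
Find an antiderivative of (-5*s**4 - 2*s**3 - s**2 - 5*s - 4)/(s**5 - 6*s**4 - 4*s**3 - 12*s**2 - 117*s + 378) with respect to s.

-12779*log(s - 7)/2900 + 114*log(s - 2)/325 - 349*log(s + 3)/900 - 944*log(s**2 + 9)/3393 - 6829*atan(s/3)/6786 + C

Factor the denominator: (s - 7)*(s - 2)*(s + 3)*(s**2 + 9).
Partial-fraction decomposition: -(3776*s + 20487)/(6786*(s**2 + 9)) - 349/(900*(s + 3)) + 114/(325*(s - 2)) - 12779/(2900*(s - 7)).
Integrate each term; A/(s−a) gives A·log|s−a|; the (Bs+D)/(s²+p²) term gives a log and an atan.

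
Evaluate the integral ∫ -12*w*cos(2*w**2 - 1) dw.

Let u = 2*w**2 - 1, so du = (4*w) dw.
Rewriting, the integral becomes -3·∫ cos(u) du = -3·sin(u).
Substituting back, u = 2*w**2 - 1.

-3*sin(2*w**2 - 1) + C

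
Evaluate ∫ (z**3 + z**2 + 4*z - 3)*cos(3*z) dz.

z**3*sin(3*z)/3 + z**2*sin(3*z)/3 + z**2*cos(3*z)/3 + 10*z*sin(3*z)/9 + 2*z*cos(3*z)/9 - 29*sin(3*z)/27 + 10*cos(3*z)/27 + C

Use integration by parts with u = z**3 + z**2 + 4*z - 3, dv = cos(3*z) dz, so v = sin(3*z)/3.
Apply parts 3 times (tabular method): alternate signs, differentiate u down to 0, integrate dv up.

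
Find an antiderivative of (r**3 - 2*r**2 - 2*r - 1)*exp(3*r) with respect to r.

(r**3 - 3*r**2 - 1)*exp(3*r)/3 + C

Use integration by parts with u = r**3 - 2*r**2 - 2*r - 1, dv = exp(3*r) dr, so v = exp(3*r)/3.
Apply parts 3 times (tabular method): alternate signs, differentiate u down to 0, integrate dv up.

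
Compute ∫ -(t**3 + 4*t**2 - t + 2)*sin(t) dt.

Use integration by parts with u = t**3 + 4*t**2 - t + 2, dv = -sin(t) dt, so v = cos(t).
Apply parts 3 times (tabular method): alternate signs, differentiate u down to 0, integrate dv up.

t**3*cos(t) - 3*t**2*sin(t) + 4*t**2*cos(t) - 8*t*sin(t) - 7*t*cos(t) + 7*sin(t) - 6*cos(t) + C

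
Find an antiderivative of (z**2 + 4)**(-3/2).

Substitute z = 2·tan(θ), so dz = 2·sec(θ)^2 dθ and the radical becomes sqrt(z**2 + 4) = 2·sec(θ) by the Pythagorean identity.
Integrate the resulting trig expression in θ, then back-substitute tan(θ) = z/2, sec(θ) = sqrt(z**2 + 4)/2 (absorbing any constant into C).

z/(4*sqrt(z**2 + 4)) + C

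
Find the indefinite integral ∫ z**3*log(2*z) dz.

Use integration by parts with u = log(2*z), dv = z**3 dz.
Then du = 1/z dz and v = z**4/4.

z**4*(log(z) + log(2))/4 - z**4/16 + C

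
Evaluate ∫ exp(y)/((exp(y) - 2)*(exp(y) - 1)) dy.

Let u = e^y, du = e^y dy.
The integral becomes ∫ du/((u-2)(u-1)); decompose into partial fractions.

log(exp(y) - 2) - log(exp(y) - 1) + C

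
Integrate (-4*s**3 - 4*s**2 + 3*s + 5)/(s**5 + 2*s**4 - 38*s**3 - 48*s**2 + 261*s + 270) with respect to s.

Factor the denominator: (s - 5)*(s - 3)*(s + 1)*(s + 3)*(s + 6).
Partial-fraction decomposition: 707/(1485*(s + 6)) - 17/(72*(s + 3)) + 1/(120*(s + 1)) + 65/(216*(s - 3)) - 145/(264*(s - 5)).
Integrate each term: A/(s−a) contributes A·log|s−a|.

-145*log(s - 5)/264 + 65*log(s - 3)/216 + log(s + 1)/120 - 17*log(s + 3)/72 + 707*log(s + 6)/1485 + C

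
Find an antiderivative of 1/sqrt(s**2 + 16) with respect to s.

log(s + sqrt(s**2 + 16)) + C

Substitute s = 4·tan(θ), so ds = 4·sec(θ)^2 dθ and the radical becomes sqrt(s**2 + 16) = 4·sec(θ) by the Pythagorean identity.
Integrate the resulting trig expression in θ, then back-substitute tan(θ) = s/4, sec(θ) = sqrt(s**2 + 16)/4 (absorbing any constant into C).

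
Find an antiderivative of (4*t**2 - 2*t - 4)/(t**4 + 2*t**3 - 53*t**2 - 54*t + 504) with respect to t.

Factor the denominator: (t - 6)*(t - 3)*(t + 4)*(t + 7).
Partial-fraction decomposition: -103/(195*(t + 7)) + 34/(105*(t + 4)) - 13/(105*(t - 3)) + 64/(195*(t - 6)).
Integrate each term: A/(t−a) contributes A·log|t−a|.

64*log(t - 6)/195 - 13*log(t - 3)/105 + 34*log(t + 4)/105 - 103*log(t + 7)/195 + C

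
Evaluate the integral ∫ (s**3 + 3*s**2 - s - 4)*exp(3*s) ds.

(9*s**3 + 18*s**2 - 21*s - 29)*exp(3*s)/27 + C

Use integration by parts with u = s**3 + 3*s**2 - s - 4, dv = exp(3*s) ds, so v = exp(3*s)/3.
Apply parts 3 times (tabular method): alternate signs, differentiate u down to 0, integrate dv up.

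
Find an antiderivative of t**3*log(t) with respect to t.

Use integration by parts with u = log(t), dv = t**3 dt.
Then du = 1/t dt and v = t**4/4.

t**4*log(t)/4 - t**4/16 + C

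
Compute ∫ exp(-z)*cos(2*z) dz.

2*exp(-z)*sin(2*z)/5 - exp(-z)*cos(2*z)/5 + C

Let I denote the integral. Integrate by parts with u = cos(2*z), dv = exp(-z) dz, so v = -exp(-z): I = -exp(-z)*cos(2*z) − 2·∫ exp(-z)*sin(2*z) dz.
Apply parts again with u = sin(2*z), dv = exp(-z) dz: ∫ exp(-z)*sin(2*z) dz = -exp(-z)*sin(2*z) + 2·I. Substituting back brings back I: I = 2*exp(-z)*sin(2*z) - exp(-z)*cos(2*z) − 4·I.
Solving for I: (1 + 4)·I equals the remaining terms, so I = (1/5)·(2*exp(-z)*sin(2*z) - exp(-z)*cos(2*z)).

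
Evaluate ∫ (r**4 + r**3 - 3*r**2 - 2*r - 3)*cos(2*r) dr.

r**4*sin(2*r)/2 + r**3*sin(2*r)/2 + r**3*cos(2*r) - 3*r**2*sin(2*r) + 3*r**2*cos(2*r)/4 - 7*r*sin(2*r)/4 - 3*r*cos(2*r) - 7*cos(2*r)/8 + C

Use integration by parts with u = r**4 + r**3 - 3*r**2 - 2*r - 3, dv = cos(2*r) dr, so v = sin(2*r)/2.
Apply parts 4 times (tabular method): alternate signs, differentiate u down to 0, integrate dv up.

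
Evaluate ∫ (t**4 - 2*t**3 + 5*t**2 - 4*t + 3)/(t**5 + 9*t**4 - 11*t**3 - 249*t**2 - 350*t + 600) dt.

161*log(t - 5)/1320 - log(t - 1)/280 + 161*log(t + 4)/30 - 341*log(t + 5)/20 + 1935*log(t + 6)/154 + C

Factor the denominator: (t - 5)*(t - 1)*(t + 4)*(t + 5)*(t + 6).
Partial-fraction decomposition: 1935/(154*(t + 6)) - 341/(20*(t + 5)) + 161/(30*(t + 4)) - 1/(280*(t - 1)) + 161/(1320*(t - 5)).
Integrate each term: A/(t−a) contributes A·log|t−a|.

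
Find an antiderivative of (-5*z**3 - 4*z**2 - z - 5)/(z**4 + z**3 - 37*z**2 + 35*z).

-log(z)/7 - 49*log(z - 5)/16 + 15*log(z - 1)/32 - 507*log(z + 7)/224 + C

Factor the denominator: z*(z - 5)*(z - 1)*(z + 7).
Partial-fraction decomposition: -507/(224*(z + 7)) + 15/(32*(z - 1)) - 49/(16*(z - 5)) - 1/(7*z).
Integrate each term: A/(z−a) contributes A·log|z−a|.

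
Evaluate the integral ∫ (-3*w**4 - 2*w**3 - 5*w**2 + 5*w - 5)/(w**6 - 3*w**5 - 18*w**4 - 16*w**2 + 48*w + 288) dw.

Factor the denominator: (w - 6)*(w - 2)*(w + 2)*(w + 3)*(w**2 + 4).
Partial-fraction decomposition: (77*w - 114)/(832*(w**2 + 4)) + 254/(585*(w + 3)) - 67/(256*(w + 2)) + 79/(640*(w - 2)) - 895/(2304*(w - 6)).
Integrate each term; A/(w−a) gives A·log|w−a|; the (Bw+D)/(w²+p²) term gives a log and an atan.

-895*log(w - 6)/2304 + 79*log(w - 2)/640 - 67*log(w + 2)/256 + 254*log(w + 3)/585 + 77*log(w**2 + 4)/1664 - 57*atan(w/2)/832 + C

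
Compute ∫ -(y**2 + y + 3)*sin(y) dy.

Use integration by parts with u = y**2 + y + 3, dv = -sin(y) dy, so v = cos(y).
Apply parts 2 times (tabular method): alternate signs, differentiate u down to 0, integrate dv up.

y**2*cos(y) - 2*y*sin(y) + y*cos(y) - sin(y) + cos(y) + C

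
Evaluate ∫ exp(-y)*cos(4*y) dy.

4*exp(-y)*sin(4*y)/17 - exp(-y)*cos(4*y)/17 + C

Let I denote the integral. Integrate by parts with u = cos(4*y), dv = exp(-y) dy, so v = -exp(-y): I = -exp(-y)*cos(4*y) − 4·∫ exp(-y)*sin(4*y) dy.
Apply parts again with u = sin(4*y), dv = exp(-y) dy: ∫ exp(-y)*sin(4*y) dy = -exp(-y)*sin(4*y) + 4·I. Substituting back brings back I: I = 4*exp(-y)*sin(4*y) - exp(-y)*cos(4*y) − 16·I.
Solving for I: (1 + 16)·I equals the remaining terms, so I = (1/17)·(4*exp(-y)*sin(4*y) - exp(-y)*cos(4*y)).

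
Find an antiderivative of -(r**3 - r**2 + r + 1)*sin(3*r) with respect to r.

Use integration by parts with u = r**3 - r**2 + r + 1, dv = -sin(3*r) dr, so v = cos(3*r)/3.
Apply parts 3 times (tabular method): alternate signs, differentiate u down to 0, integrate dv up.

r**3*cos(3*r)/3 - r**2*sin(3*r)/3 - r**2*cos(3*r)/3 + 2*r*sin(3*r)/9 + r*cos(3*r)/9 - sin(3*r)/27 + 11*cos(3*r)/27 + C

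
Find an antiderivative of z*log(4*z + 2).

Use integration by parts with u = log(4*z + 2), dv = z dz.
Then du = 4/(4*z + 2) dz and v = z**2/2.

z**2*log(4*z + 2)/2 - z**2/4 + z/4 - log(2*z + 1)/8 + C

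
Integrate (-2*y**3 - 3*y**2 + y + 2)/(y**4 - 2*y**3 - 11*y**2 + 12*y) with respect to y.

-85*log(y - 4)/42 - 13*log(y + 3)/42 + log(y**2 - y)/6 + C

Factor the denominator: y*(y - 4)*(y - 1)*(y + 3).
Partial-fraction decomposition: -13/(42*(y + 3)) + 1/(6*(y - 1)) - 85/(42*(y - 4)) + 1/(6*y).
Integrate each term: A/(y−a) contributes A·log|y−a|.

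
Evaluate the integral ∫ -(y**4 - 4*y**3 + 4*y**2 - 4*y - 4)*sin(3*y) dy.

Use integration by parts with u = y**4 - 4*y**3 + 4*y**2 - 4*y - 4, dv = -sin(3*y) dy, so v = cos(3*y)/3.
Apply parts 4 times (tabular method): alternate signs, differentiate u down to 0, integrate dv up.

y**4*cos(3*y)/3 - 4*y**3*sin(3*y)/9 - 4*y**3*cos(3*y)/3 + 4*y**2*sin(3*y)/3 + 8*y**2*cos(3*y)/9 - 16*y*sin(3*y)/27 - 4*y*cos(3*y)/9 + 4*sin(3*y)/27 - 124*cos(3*y)/81 + C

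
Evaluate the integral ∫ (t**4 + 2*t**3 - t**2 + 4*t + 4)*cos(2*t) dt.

Use integration by parts with u = t**4 + 2*t**3 - t**2 + 4*t + 4, dv = cos(2*t) dt, so v = sin(2*t)/2.
Apply parts 4 times (tabular method): alternate signs, differentiate u down to 0, integrate dv up.

t**4*sin(2*t)/2 + t**3*sin(2*t) + t**3*cos(2*t) - 2*t**2*sin(2*t) + 3*t**2*cos(2*t)/2 + t*sin(2*t)/2 - 2*t*cos(2*t) + 3*sin(2*t) + cos(2*t)/4 + C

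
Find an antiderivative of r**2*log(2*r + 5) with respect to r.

r**3*log(2*r + 5)/3 - r**3/9 + 5*r**2/12 - 25*r/12 + 125*log(2*r + 5)/24 + C

Use integration by parts with u = log(2*r + 5), dv = r**2 dr.
Then du = 2/(2*r + 5) dr and v = r**3/3.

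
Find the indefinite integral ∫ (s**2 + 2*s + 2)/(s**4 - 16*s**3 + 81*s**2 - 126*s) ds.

-log(s)/63 + 65*log(s - 7)/28 - 25*log(s - 6)/9 + 17*log(s - 3)/36 + C

Factor the denominator: s*(s - 7)*(s - 6)*(s - 3).
Partial-fraction decomposition: 17/(36*(s - 3)) - 25/(9*(s - 6)) + 65/(28*(s - 7)) - 1/(63*s).
Integrate each term: A/(s−a) contributes A·log|s−a|.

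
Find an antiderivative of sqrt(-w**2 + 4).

Substitute w = 2·sin(θ), so dw = 2·cos(θ) dθ and the radical becomes sqrt(-w**2 + 4) = 2·cos(θ) by the Pythagorean identity.
Integrate the resulting trig expression in θ, then back-substitute θ = asin(w/2), sin(θ) = w/2, cos(θ) = sqrt(-w**2 + 4)/2 (absorbing any constant into C).

w*sqrt(-w**2 + 4)/2 + 2*asin(w/2) + C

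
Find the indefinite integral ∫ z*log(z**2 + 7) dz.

z**2*log(z**2 + 7)/2 - z**2/2 + 7*log(z**2 + 7)/2 + C

Let u = z**2 + 7, so du = (2*z) dz.
The integral becomes (1/2)·∫ log(u) du; integrate by parts with u′=log(u), dv′=du.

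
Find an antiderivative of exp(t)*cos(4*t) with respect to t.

4*exp(t)*sin(4*t)/17 + exp(t)*cos(4*t)/17 + C

Let I denote the integral. Integrate by parts with u = cos(4*t), dv = exp(t) dt, so v = exp(t): I = exp(t)*cos(4*t) + 4·∫ exp(t)*sin(4*t) dt.
Apply parts again with u = sin(4*t), dv = exp(t) dt: ∫ exp(t)*sin(4*t) dt = exp(t)*sin(4*t) − 4·I. Substituting back brings back I: I = 4*exp(t)*sin(4*t) + exp(t)*cos(4*t) − 16·I.
Solving for I: (1 + 16)·I equals the remaining terms, so I = (1/17)·(4*exp(t)*sin(4*t) + exp(t)*cos(4*t)).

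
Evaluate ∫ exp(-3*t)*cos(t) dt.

exp(-3*t)*sin(t)/10 - 3*exp(-3*t)*cos(t)/10 + C

Let I denote the integral. Integrate by parts with u = cos(t), dv = exp(-3*t) dt, so v = -exp(-3*t)/3: I = -exp(-3*t)*cos(t)/3 − (1/3)·∫ exp(-3*t)*sin(t) dt.
Apply parts again with u = sin(t), dv = exp(-3*t) dt: ∫ exp(-3*t)*sin(t) dt = -exp(-3*t)*sin(t)/3 + (1/3)·I. Substituting back brings back I: I = exp(-3*t)*sin(t)/9 - exp(-3*t)*cos(t)/3 − (1/9)·I.
Solving for I: (1 + 1/9)·I equals the remaining terms, so I = (9/10)·(exp(-3*t)*sin(t)/9 - exp(-3*t)*cos(t)/3).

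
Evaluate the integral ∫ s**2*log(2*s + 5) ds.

s**3*log(2*s + 5)/3 - s**3/9 + 5*s**2/12 - 25*s/12 + 125*log(2*s + 5)/24 + C

Use integration by parts with u = log(2*s + 5), dv = s**2 ds.
Then du = 2/(2*s + 5) ds and v = s**3/3.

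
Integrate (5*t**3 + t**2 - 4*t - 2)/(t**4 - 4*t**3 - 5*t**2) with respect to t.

Factor the denominator: t**2*(t - 5)*(t + 1).
Partial-fraction decomposition: 1/(3*(t + 1)) + 314/(75*(t - 5)) + 12/(25*t) + 2/(5*t**2).
Integrate each term; A/(t−a) gives A·log|t−a|; A/(t−a)² gives −A/(t−a).

12*log(t)/25 + 314*log(t - 5)/75 + log(t + 1)/3 - 2/(5*t) + C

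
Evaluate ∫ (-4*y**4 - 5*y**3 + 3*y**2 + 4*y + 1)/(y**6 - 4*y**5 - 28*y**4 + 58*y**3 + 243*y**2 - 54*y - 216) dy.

-6131*log(y - 6)/5670 + 1279*log(y - 4)/1470 - log(y - 1)/480 - log(y + 1)/280 + 27547*log(y + 3)/127008 + 173/(504*y + 1512) + C

Factor the denominator: (y - 6)*(y - 4)*(y - 1)*(y + 1)*(y + 3)**2.
Partial-fraction decomposition: 27547/(127008*(y + 3)) - 173/(504*(y + 3)**2) - 1/(280*(y + 1)) - 1/(480*(y - 1)) + 1279/(1470*(y - 4)) - 6131/(5670*(y - 6)).
Integrate each term; A/(y−a) gives A·log|y−a|; A/(y−a)² gives −A/(y−a).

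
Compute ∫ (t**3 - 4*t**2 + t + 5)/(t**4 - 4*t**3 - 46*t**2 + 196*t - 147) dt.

Factor the denominator: (t - 7)*(t - 3)*(t - 1)*(t + 7).
Partial-fraction decomposition: 541/(1120*(t + 7)) + 1/(32*(t - 1)) + 1/(80*(t - 3)) + 53/(112*(t - 7)).
Integrate each term: A/(t−a) contributes A·log|t−a|.

53*log(t - 7)/112 + log(t - 3)/80 + log(t - 1)/32 + 541*log(t + 7)/1120 + C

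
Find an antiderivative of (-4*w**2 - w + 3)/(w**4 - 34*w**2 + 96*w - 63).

-17*log(w - 3)/100 - log(w - 1)/16 + 93*log(w + 7)/400 + 9/(5*w - 15) + C

Factor the denominator: (w - 3)**2*(w - 1)*(w + 7).
Partial-fraction decomposition: 93/(400*(w + 7)) - 1/(16*(w - 1)) - 17/(100*(w - 3)) - 9/(5*(w - 3)**2).
Integrate each term; A/(w−a) gives A·log|w−a|; A/(w−a)² gives −A/(w−a).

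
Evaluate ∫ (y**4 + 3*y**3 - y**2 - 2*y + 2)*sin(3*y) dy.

Use integration by parts with u = y**4 + 3*y**3 - y**2 - 2*y + 2, dv = sin(3*y) dy, so v = -cos(3*y)/3.
Apply parts 4 times (tabular method): alternate signs, differentiate u down to 0, integrate dv up.

-y**4*cos(3*y)/3 + 4*y**3*sin(3*y)/9 - y**3*cos(3*y) + y**2*sin(3*y) + 7*y**2*cos(3*y)/9 - 14*y*sin(3*y)/27 + 4*y*cos(3*y)/3 - 4*sin(3*y)/9 - 68*cos(3*y)/81 + C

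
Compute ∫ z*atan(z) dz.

Use integration by parts with u = arctan(z), dv = z dz.
Then du = 1/(z**2 + 1) dz.

z**2*atan(z)/2 - z/2 + atan(z)/2 + C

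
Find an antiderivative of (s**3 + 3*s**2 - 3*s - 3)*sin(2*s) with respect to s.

-s**3*cos(2*s)/2 + 3*s**2*sin(2*s)/4 - 3*s**2*cos(2*s)/2 + 3*s*sin(2*s)/2 + 9*s*cos(2*s)/4 - 9*sin(2*s)/8 + 9*cos(2*s)/4 + C

Use integration by parts with u = s**3 + 3*s**2 - 3*s - 3, dv = sin(2*s) ds, so v = -cos(2*s)/2.
Apply parts 3 times (tabular method): alternate signs, differentiate u down to 0, integrate dv up.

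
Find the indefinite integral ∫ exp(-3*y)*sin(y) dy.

-3*exp(-3*y)*sin(y)/10 - exp(-3*y)*cos(y)/10 + C

Let I denote the integral. Integrate by parts with u = sin(y), dv = exp(-3*y) dy, so v = -exp(-3*y)/3: I = -exp(-3*y)*sin(y)/3 + (1/3)·∫ exp(-3*y)*cos(y) dy.
Apply parts again with u = cos(y), dv = exp(-3*y) dy: ∫ exp(-3*y)*cos(y) dy = -exp(-3*y)*cos(y)/3 − (1/3)·I. Substituting back brings back I: I = -exp(-3*y)*sin(y)/3 - exp(-3*y)*cos(y)/9 − (1/9)·I.
Solving for I: (1 + 1/9)·I equals the remaining terms, so I = (9/10)·(-exp(-3*y)*sin(y)/3 - exp(-3*y)*cos(y)/9).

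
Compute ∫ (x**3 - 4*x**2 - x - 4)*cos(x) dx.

x**3*sin(x) - 4*x**2*sin(x) + 3*x**2*cos(x) - 7*x*sin(x) - 8*x*cos(x) + 4*sin(x) - 7*cos(x) + C

Use integration by parts with u = x**3 - 4*x**2 - x - 4, dv = cos(x) dx, so v = sin(x).
Apply parts 3 times (tabular method): alternate signs, differentiate u down to 0, integrate dv up.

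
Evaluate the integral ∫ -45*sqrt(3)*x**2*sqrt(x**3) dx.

-10*sqrt(3)*(x**3)**(3/2) + C

Let u = 3*x**3, so du = (9*x**2) dx.
Rewriting, the integral becomes -5·∫ √u du = -5·(2/3)u^(3/2).
Substituting back, u = 3*x**3.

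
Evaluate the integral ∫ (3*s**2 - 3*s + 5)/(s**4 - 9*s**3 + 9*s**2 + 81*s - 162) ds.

95*log(s - 6)/81 - 113*log(s - 3)/108 - 41*log(s + 3)/324 + 23/(18*s - 54) + C

Factor the denominator: (s - 6)*(s - 3)**2*(s + 3).
Partial-fraction decomposition: -41/(324*(s + 3)) - 113/(108*(s - 3)) - 23/(18*(s - 3)**2) + 95/(81*(s - 6)).
Integrate each term; A/(s−a) gives A·log|s−a|; A/(s−a)² gives −A/(s−a).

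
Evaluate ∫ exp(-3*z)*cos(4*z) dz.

Let I denote the integral. Integrate by parts with u = cos(4*z), dv = exp(-3*z) dz, so v = -exp(-3*z)/3: I = -exp(-3*z)*cos(4*z)/3 − (4/3)·∫ exp(-3*z)*sin(4*z) dz.
Apply parts again with u = sin(4*z), dv = exp(-3*z) dz: ∫ exp(-3*z)*sin(4*z) dz = -exp(-3*z)*sin(4*z)/3 + (4/3)·I. Substituting back brings back I: I = 4*exp(-3*z)*sin(4*z)/9 - exp(-3*z)*cos(4*z)/3 − (16/9)·I.
Solving for I: (1 + 16/9)·I equals the remaining terms, so I = (9/25)·(4*exp(-3*z)*sin(4*z)/9 - exp(-3*z)*cos(4*z)/3).

4*exp(-3*z)*sin(4*z)/25 - 3*exp(-3*z)*cos(4*z)/25 + C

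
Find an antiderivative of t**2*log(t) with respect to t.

Use integration by parts with u = log(t), dv = t**2 dt.
Then du = 1/t dt and v = t**3/3.

t**3*log(t)/3 - t**3/9 + C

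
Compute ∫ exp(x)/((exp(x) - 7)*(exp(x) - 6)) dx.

log(exp(x) - 7) - log(exp(x) - 6) + C

Let u = e^x, du = e^x dx.
The integral becomes ∫ du/((u-7)(u-6)); decompose into partial fractions.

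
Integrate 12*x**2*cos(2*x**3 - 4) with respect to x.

2*sin(2*x**3 - 4) + C

Let u = 2*x**3 - 4, so du = (6*x**2) dx.
Rewriting, the integral becomes 2·∫ cos(u) du = 2·sin(u).
Substituting back, u = 2*x**3 - 4.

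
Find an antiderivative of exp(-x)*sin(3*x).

-exp(-x)*sin(3*x)/10 - 3*exp(-x)*cos(3*x)/10 + C

Let I denote the integral. Integrate by parts with u = sin(3*x), dv = exp(-x) dx, so v = -exp(-x): I = -exp(-x)*sin(3*x) + 3·∫ exp(-x)*cos(3*x) dx.
Apply parts again with u = cos(3*x), dv = exp(-x) dx: ∫ exp(-x)*cos(3*x) dx = -exp(-x)*cos(3*x) − 3·I. Substituting back brings back I: I = -exp(-x)*sin(3*x) - 3*exp(-x)*cos(3*x) − 9·I.
Solving for I: (1 + 9)·I equals the remaining terms, so I = (1/10)·(-exp(-x)*sin(3*x) - 3*exp(-x)*cos(3*x)).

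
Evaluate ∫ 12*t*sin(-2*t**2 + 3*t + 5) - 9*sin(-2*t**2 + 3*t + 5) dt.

3*cos(-2*t**2 + 3*t + 5) + C

Let u = 2*t**2 - 3*t - 5, so du = (4*t - 3) dt.
Rewriting, the integral becomes -3·∫ sin(u) du = -3·-cos(u).
Substituting back, u = 2*t**2 - 3*t - 5.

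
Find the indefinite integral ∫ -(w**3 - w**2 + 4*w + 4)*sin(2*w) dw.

Use integration by parts with u = w**3 - w**2 + 4*w + 4, dv = -sin(2*w) dw, so v = cos(2*w)/2.
Apply parts 3 times (tabular method): alternate signs, differentiate u down to 0, integrate dv up.

w**3*cos(2*w)/2 - 3*w**2*sin(2*w)/4 - w**2*cos(2*w)/2 + w*sin(2*w)/2 + 5*w*cos(2*w)/4 - 5*sin(2*w)/8 + 9*cos(2*w)/4 + C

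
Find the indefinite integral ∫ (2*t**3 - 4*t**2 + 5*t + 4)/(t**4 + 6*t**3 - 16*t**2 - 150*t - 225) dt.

Factor the denominator: (t - 5)*(t + 3)**2*(t + 5).
Partial-fraction decomposition: 371/(40*(t + 5)) - 967/(128*(t + 3)) + 101/(16*(t + 3)**2) + 179/(640*(t - 5)).
Integrate each term; A/(t−a) gives A·log|t−a|; A/(t−a)² gives −A/(t−a).

179*log(t - 5)/640 - 967*log(t + 3)/128 + 371*log(t + 5)/40 - 101/(16*t + 48) + C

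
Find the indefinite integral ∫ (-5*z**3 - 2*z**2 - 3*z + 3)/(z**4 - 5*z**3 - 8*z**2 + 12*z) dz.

log(z)/4 - 389*log(z - 6)/80 + 7*log(z - 1)/15 - 41*log(z + 2)/48 + C

Factor the denominator: z*(z - 6)*(z - 1)*(z + 2).
Partial-fraction decomposition: -41/(48*(z + 2)) + 7/(15*(z - 1)) - 389/(80*(z - 6)) + 1/(4*z).
Integrate each term: A/(z−a) contributes A·log|z−a|.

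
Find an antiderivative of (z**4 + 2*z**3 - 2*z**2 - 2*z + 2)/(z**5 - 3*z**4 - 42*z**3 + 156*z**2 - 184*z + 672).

823*log(z - 6)/520 - 173*log(z - 4)/220 + 1633*log(z + 7)/7579 - 5*log(z**2 + 4)/848 + 167*atan(z/2)/2120 + C

Factor the denominator: (z - 6)*(z - 4)*(z + 7)*(z**2 + 4).
Partial-fraction decomposition: -(25*z - 334)/(2120*(z**2 + 4)) + 1633/(7579*(z + 7)) - 173/(220*(z - 4)) + 823/(520*(z - 6)).
Integrate each term; A/(z−a) gives A·log|z−a|; the (Bz+D)/(z²+p²) term gives a log and an atan.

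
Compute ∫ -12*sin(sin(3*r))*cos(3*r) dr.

4*cos(sin(3*r)) + C

Let u = sin(3*r), so du = (3*cos(3*r)) dr.
Rewriting, the integral becomes -4·∫ sin(u) du = -4·-cos(u).
Substituting back, u = sin(3*r).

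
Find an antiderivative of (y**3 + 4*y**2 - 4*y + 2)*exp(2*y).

Use integration by parts with u = y**3 + 4*y**2 - 4*y + 2, dv = exp(2*y) dy, so v = exp(2*y)/2.
Apply parts 3 times (tabular method): alternate signs, differentiate u down to 0, integrate dv up.

(4*y**3 + 10*y**2 - 26*y + 21)*exp(2*y)/8 + C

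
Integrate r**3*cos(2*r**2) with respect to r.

r**2*sin(2*r**2)/4 + cos(2*r**2)/8 + C

Let u = r², du = 2r dr; rewrite as (1/2)∫ u^1·cos(2u) du.
Now integrate by parts 1 time.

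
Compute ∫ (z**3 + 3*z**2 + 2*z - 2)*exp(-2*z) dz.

(-4*z**3 - 18*z**2 - 26*z - 5)*exp(-2*z)/8 + C

Use integration by parts with u = z**3 + 3*z**2 + 2*z - 2, dv = exp(-2*z) dz, so v = -exp(-2*z)/2.
Apply parts 3 times (tabular method): alternate signs, differentiate u down to 0, integrate dv up.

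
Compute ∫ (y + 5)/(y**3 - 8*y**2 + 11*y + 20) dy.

Factor the denominator: (y - 5)*(y - 4)*(y + 1).
Partial-fraction decomposition: 2/(15*(y + 1)) - 9/(5*(y - 4)) + 5/(3*(y - 5)).
Integrate each term: A/(y−a) contributes A·log|y−a|.

5*log(y - 5)/3 - 9*log(y - 4)/5 + 2*log(y + 1)/15 + C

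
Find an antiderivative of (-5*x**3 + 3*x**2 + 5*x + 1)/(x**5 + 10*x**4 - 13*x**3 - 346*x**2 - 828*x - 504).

-941*log(x - 6)/8736 - 2*log(x + 1)/105 + 43*log(x + 2)/160 - 1159*log(x + 6)/240 + 914*log(x + 7)/195 + C

Factor the denominator: (x - 6)*(x + 1)*(x + 2)*(x + 6)*(x + 7).
Partial-fraction decomposition: 914/(195*(x + 7)) - 1159/(240*(x + 6)) + 43/(160*(x + 2)) - 2/(105*(x + 1)) - 941/(8736*(x - 6)).
Integrate each term: A/(x−a) contributes A·log|x−a|.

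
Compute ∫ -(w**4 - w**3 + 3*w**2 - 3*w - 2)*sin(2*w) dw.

w**4*cos(2*w)/2 - w**3*sin(2*w) - w**3*cos(2*w)/2 + 3*w**2*sin(2*w)/4 - 3*w*cos(2*w)/4 + 3*sin(2*w)/8 - cos(2*w) + C

Use integration by parts with u = w**4 - w**3 + 3*w**2 - 3*w - 2, dv = -sin(2*w) dw, so v = cos(2*w)/2.
Apply parts 4 times (tabular method): alternate signs, differentiate u down to 0, integrate dv up.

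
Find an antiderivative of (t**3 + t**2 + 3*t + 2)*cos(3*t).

t**3*sin(3*t)/3 + t**2*sin(3*t)/3 + t**2*cos(3*t)/3 + 7*t*sin(3*t)/9 + 2*t*cos(3*t)/9 + 16*sin(3*t)/27 + 7*cos(3*t)/27 + C

Use integration by parts with u = t**3 + t**2 + 3*t + 2, dv = cos(3*t) dt, so v = sin(3*t)/3.
Apply parts 3 times (tabular method): alternate signs, differentiate u down to 0, integrate dv up.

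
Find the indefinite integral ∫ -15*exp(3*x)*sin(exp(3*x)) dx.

Let u = exp(3*x), so du = (3*exp(3*x)) dx.
Rewriting, the integral becomes -5·∫ sin(u) du = -5·-cos(u).
Substituting back, u = exp(3*x).

5*cos(exp(3*x)) + C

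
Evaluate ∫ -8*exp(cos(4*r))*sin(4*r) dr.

Let u = cos(4*r), so du = (-4*sin(4*r)) dr.
Rewriting, the integral becomes 2·∫ e^u du = 2·e^u.
Substituting back, u = cos(4*r).

2*exp(cos(4*r)) + C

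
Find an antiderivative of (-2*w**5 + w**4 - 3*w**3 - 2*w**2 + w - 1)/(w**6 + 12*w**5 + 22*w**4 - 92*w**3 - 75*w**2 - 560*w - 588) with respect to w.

-251*log(w - 3)/2600 - log(w + 1)/360 - 2459197*log(w + 7)/1264050 + 8181*log(w**2 + 4)/365170 + 9619*atan(w/2)/365170 - 18469/(1590*w + 11130) + C

Factor the denominator: (w - 3)*(w + 1)*(w + 7)**2*(w**2 + 4).
Partial-fraction decomposition: (8181*w + 9619)/(182585*(w**2 + 4)) - 2459197/(1264050*(w + 7)) + 18469/(1590*(w + 7)**2) - 1/(360*(w + 1)) - 251/(2600*(w - 3)).
Integrate each term; A/(w−a) gives A·log|w−a|; the (Bw+D)/(w²+p²) term gives a log and an atan.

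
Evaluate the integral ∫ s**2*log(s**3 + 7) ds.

s**3*log(s**3 + 7)/3 - s**3/3 + 7*log(s**3 + 7)/3 + C

Let u = s**3 + 7, so du = (3*s**2) ds.
The integral becomes (1/3)·∫ log(u) du; integrate by parts with u′=log(u), dv′=du.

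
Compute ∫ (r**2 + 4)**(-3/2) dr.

Substitute r = 2·tan(θ), so dr = 2·sec(θ)^2 dθ and the radical becomes sqrt(r**2 + 4) = 2·sec(θ) by the Pythagorean identity.
Integrate the resulting trig expression in θ, then back-substitute tan(θ) = r/2, sec(θ) = sqrt(r**2 + 4)/2 (absorbing any constant into C).

r/(4*sqrt(r**2 + 4)) + C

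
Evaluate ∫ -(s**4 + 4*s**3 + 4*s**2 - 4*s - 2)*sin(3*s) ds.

s**4*cos(3*s)/3 - 4*s**3*sin(3*s)/9 + 4*s**3*cos(3*s)/3 - 4*s**2*sin(3*s)/3 + 8*s**2*cos(3*s)/9 - 16*s*sin(3*s)/27 - 20*s*cos(3*s)/9 + 20*sin(3*s)/27 - 70*cos(3*s)/81 + C

Use integration by parts with u = s**4 + 4*s**3 + 4*s**2 - 4*s - 2, dv = -sin(3*s) ds, so v = cos(3*s)/3.
Apply parts 4 times (tabular method): alternate signs, differentiate u down to 0, integrate dv up.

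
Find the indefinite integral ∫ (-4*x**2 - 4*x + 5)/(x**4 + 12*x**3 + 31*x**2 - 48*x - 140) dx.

Factor the denominator: (x - 2)*(x + 2)*(x + 5)*(x + 7).
Partial-fraction decomposition: 163/(90*(x + 7)) - 25/(14*(x + 5)) + 1/(20*(x + 2)) - 19/(252*(x - 2)).
Integrate each term: A/(x−a) contributes A·log|x−a|.

-19*log(x - 2)/252 + log(x + 2)/20 - 25*log(x + 5)/14 + 163*log(x + 7)/90 + C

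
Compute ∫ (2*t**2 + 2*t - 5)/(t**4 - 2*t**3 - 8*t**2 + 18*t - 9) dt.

Factor the denominator: (t - 3)*(t - 1)**2*(t + 3).
Partial-fraction decomposition: -7/(96*(t + 3)) - 23/(32*(t - 1)) + 1/(8*(t - 1)**2) + 19/(24*(t - 3)).
Integrate each term; A/(t−a) gives A·log|t−a|; A/(t−a)² gives −A/(t−a).

19*log(t - 3)/24 - 23*log(t - 1)/32 - 7*log(t + 3)/96 - 1/(8*t - 8) + C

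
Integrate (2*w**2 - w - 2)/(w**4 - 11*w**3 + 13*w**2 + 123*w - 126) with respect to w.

Factor the denominator: (w - 7)*(w - 6)*(w - 1)*(w + 3).
Partial-fraction decomposition: -19/(360*(w + 3)) - 1/(120*(w - 1)) - 64/(45*(w - 6)) + 89/(60*(w - 7)).
Integrate each term: A/(w−a) contributes A·log|w−a|.

89*log(w - 7)/60 - 64*log(w - 6)/45 - log(w - 1)/120 - 19*log(w + 3)/360 + C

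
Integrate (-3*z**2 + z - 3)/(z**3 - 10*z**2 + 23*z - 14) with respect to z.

Factor the denominator: (z - 7)*(z - 2)*(z - 1).
Partial-fraction decomposition: -5/(6*(z - 1)) + 13/(5*(z - 2)) - 143/(30*(z - 7)).
Integrate each term: A/(z−a) contributes A·log|z−a|.

-143*log(z - 7)/30 + 13*log(z - 2)/5 - 5*log(z - 1)/6 + C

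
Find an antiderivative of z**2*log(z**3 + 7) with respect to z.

Let u = z**3 + 7, so du = (3*z**2) dz.
The integral becomes (1/3)·∫ log(u) du; integrate by parts with u′=log(u), dv′=du.

z**3*log(z**3 + 7)/3 - z**3/3 + 7*log(z**3 + 7)/3 + C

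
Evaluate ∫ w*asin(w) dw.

Use integration by parts with u = arcsin(w), dv = w dw.
Then du = 1/sqrt(-w**2 + 1) dw.

w**2*asin(w)/2 + w*sqrt(-w**2 + 1)/4 - asin(w)/4 + C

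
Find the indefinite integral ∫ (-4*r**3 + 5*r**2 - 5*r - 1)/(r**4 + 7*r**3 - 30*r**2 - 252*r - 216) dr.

Factor the denominator: (r - 6)*(r + 1)*(r + 6)**2.
Partial-fraction decomposition: -11579/(3600*(r + 6)) + 1073/(60*(r + 6)**2) - 13/(175*(r + 1)) - 715/(1008*(r - 6)).
Integrate each term; A/(r−a) gives A·log|r−a|; A/(r−a)² gives −A/(r−a).

-715*log(r - 6)/1008 - 13*log(r + 1)/175 - 11579*log(r + 6)/3600 - 1073/(60*r + 360) + C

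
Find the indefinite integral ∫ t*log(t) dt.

t**2*log(t)/2 - t**2/4 + C

Use integration by parts with u = log(t), dv = t dt.
Then du = 1/t dt and v = t**2/2.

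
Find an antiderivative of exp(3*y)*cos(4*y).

4*exp(3*y)*sin(4*y)/25 + 3*exp(3*y)*cos(4*y)/25 + C

Let I denote the integral. Integrate by parts with u = cos(4*y), dv = exp(3*y) dy, so v = exp(3*y)/3: I = exp(3*y)*cos(4*y)/3 + (4/3)·∫ exp(3*y)*sin(4*y) dy.
Apply parts again with u = sin(4*y), dv = exp(3*y) dy: ∫ exp(3*y)*sin(4*y) dy = exp(3*y)*sin(4*y)/3 − (4/3)·I. Substituting back brings back I: I = 4*exp(3*y)*sin(4*y)/9 + exp(3*y)*cos(4*y)/3 − (16/9)·I.
Solving for I: (1 + 16/9)·I equals the remaining terms, so I = (9/25)·(4*exp(3*y)*sin(4*y)/9 + exp(3*y)*cos(4*y)/3).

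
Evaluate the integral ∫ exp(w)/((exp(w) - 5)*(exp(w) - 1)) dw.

log(exp(w) - 5)/4 - log(exp(w) - 1)/4 + C

Let u = e^w, du = e^w dw.
The integral becomes ∫ du/((u-1)(u-5)); decompose into partial fractions.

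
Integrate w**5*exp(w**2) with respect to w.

Let u = w², du = 2w dw; rewrite as (1/2)∫ u^2·exp(1u) du.
Now integrate by parts 2 times.

(w**4 - 2*w**2 + 2)*exp(w**2)/2 + C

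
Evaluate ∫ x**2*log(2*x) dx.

Use integration by parts with u = log(2*x), dv = x**2 dx.
Then du = 1/x dx and v = x**3/3.

x**3*(log(x) + log(2))/3 - x**3/9 + C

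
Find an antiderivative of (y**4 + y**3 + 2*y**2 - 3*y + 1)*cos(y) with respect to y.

y**4*sin(y) + y**3*sin(y) + 4*y**3*cos(y) - 10*y**2*sin(y) + 3*y**2*cos(y) - 9*y*sin(y) - 20*y*cos(y) + 21*sin(y) - 9*cos(y) + C

Use integration by parts with u = y**4 + y**3 + 2*y**2 - 3*y + 1, dv = cos(y) dy, so v = sin(y).
Apply parts 4 times (tabular method): alternate signs, differentiate u down to 0, integrate dv up.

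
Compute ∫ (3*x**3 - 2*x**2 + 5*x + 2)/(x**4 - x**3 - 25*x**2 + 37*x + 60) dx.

Factor the denominator: (x - 4)*(x - 3)*(x + 1)*(x + 5).
Partial-fraction decomposition: 14/(9*(x + 5)) - 1/(10*(x + 1)) - 5/(2*(x - 3)) + 182/(45*(x - 4)).
Integrate each term: A/(x−a) contributes A·log|x−a|.

182*log(x - 4)/45 - 5*log(x - 3)/2 - log(x + 1)/10 + 14*log(x + 5)/9 + C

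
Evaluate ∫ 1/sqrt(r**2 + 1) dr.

Substitute r = tan(θ), so dr = sec(θ)^2 dθ and the radical becomes sqrt(r**2 + 1) = sec(θ) by the Pythagorean identity.
Integrate the resulting trig expression in θ, then back-substitute tan(θ) = r, sec(θ) = sqrt(r**2 + 1) (absorbing any constant into C).

log(r + sqrt(r**2 + 1)) + C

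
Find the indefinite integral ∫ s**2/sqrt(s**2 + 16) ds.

s*sqrt(s**2 + 16)/2 - 8*log(s + sqrt(s**2 + 16)) + C

Substitute s = 4·tan(θ), so ds = 4·sec(θ)^2 dθ and the radical becomes sqrt(s**2 + 16) = 4·sec(θ) by the Pythagorean identity.
Integrate the resulting trig expression in θ, then back-substitute tan(θ) = s/4, sec(θ) = sqrt(s**2 + 16)/4 (absorbing any constant into C).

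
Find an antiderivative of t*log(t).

t**2*log(t)/2 - t**2/4 + C

Use integration by parts with u = log(t), dv = t dt.
Then du = 1/t dt and v = t**2/2.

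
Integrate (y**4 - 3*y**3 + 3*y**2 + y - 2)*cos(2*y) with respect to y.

Use integration by parts with u = y**4 - 3*y**3 + 3*y**2 + y - 2, dv = cos(2*y) dy, so v = sin(2*y)/2.
Apply parts 4 times (tabular method): alternate signs, differentiate u down to 0, integrate dv up.

y**4*sin(2*y)/2 - 3*y**3*sin(2*y)/2 + y**3*cos(2*y) - 9*y**2*cos(2*y)/4 + 11*y*sin(2*y)/4 - sin(2*y) + 11*cos(2*y)/8 + C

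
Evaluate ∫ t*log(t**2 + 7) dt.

t**2*log(t**2 + 7)/2 - t**2/2 + 7*log(t**2 + 7)/2 + C

Let u = t**2 + 7, so du = (2*t) dt.
The integral becomes (1/2)·∫ log(u) du; integrate by parts with u′=log(u), dv′=du.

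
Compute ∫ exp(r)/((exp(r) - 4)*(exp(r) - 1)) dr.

Let u = e^r, du = e^r dr.
The integral becomes ∫ du/((u-1)(u-4)); decompose into partial fractions.

log(exp(r) - 4)/3 - log(exp(r) - 1)/3 + C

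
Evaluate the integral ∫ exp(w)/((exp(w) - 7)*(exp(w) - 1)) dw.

log(exp(w) - 7)/6 - log(exp(w) - 1)/6 + C

Let u = e^w, du = e^w dw.
The integral becomes ∫ du/((u-1)(u-7)); decompose into partial fractions.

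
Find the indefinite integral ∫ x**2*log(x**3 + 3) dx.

Let u = x**3 + 3, so du = (3*x**2) dx.
The integral becomes (1/3)·∫ log(u) du; integrate by parts with u′=log(u), dv′=du.

x**3*log(x**3 + 3)/3 - x**3/3 + log(x**3 + 3) + C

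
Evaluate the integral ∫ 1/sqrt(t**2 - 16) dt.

log(t + sqrt(t**2 - 16)) + C

Substitute t = 4·sec(θ), so dt = 4·sec(θ)*tan(θ) dθ and the radical becomes sqrt(t**2 - 16) = 4·tan(θ) by the Pythagorean identity.
Integrate the resulting trig expression in θ, then back-substitute sec(θ) = t/4, tan(θ) = sqrt(t**2 - 16)/4 (absorbing any constant into C).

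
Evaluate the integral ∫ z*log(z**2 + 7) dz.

Let u = z**2 + 7, so du = (2*z) dz.
The integral becomes (1/2)·∫ log(u) du; integrate by parts with u′=log(u), dv′=du.

z**2*log(z**2 + 7)/2 - z**2/2 + 7*log(z**2 + 7)/2 + C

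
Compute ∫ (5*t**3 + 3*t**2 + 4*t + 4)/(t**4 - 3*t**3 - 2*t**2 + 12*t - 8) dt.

Factor the denominator: (t - 2)**2*(t - 1)*(t + 2).
Partial-fraction decomposition: 2/(3*(t + 2)) + 16/(3*(t - 1)) - 1/(t - 2) + 16/(t - 2)**2.
Integrate each term; A/(t−a) gives A·log|t−a|; A/(t−a)² gives −A/(t−a).

-log(t - 2) + 16*log(t - 1)/3 + 2*log(t + 2)/3 - 16/(t - 2) + C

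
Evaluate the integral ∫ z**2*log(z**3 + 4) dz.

Let u = z**3 + 4, so du = (3*z**2) dz.
The integral becomes (1/3)·∫ log(u) du; integrate by parts with u′=log(u), dv′=du.

z**3*log(z**3 + 4)/3 - z**3/3 + 4*log(z**3 + 4)/3 + C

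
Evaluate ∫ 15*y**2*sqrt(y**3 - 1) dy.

Let u = y**3 - 1, so du = (3*y**2) dy.
Rewriting, the integral becomes 5·∫ √u du = 5·(2/3)u^(3/2).
Substituting back, u = y**3 - 1.

10*(y**3 - 1)**(3/2)/3 + C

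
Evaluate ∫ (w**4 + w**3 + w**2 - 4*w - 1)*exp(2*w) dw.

(4*w**4 - 4*w**3 + 10*w**2 - 26*w + 9)*exp(2*w)/8 + C

Use integration by parts with u = w**4 + w**3 + w**2 - 4*w - 1, dv = exp(2*w) dw, so v = exp(2*w)/2.
Apply parts 4 times (tabular method): alternate signs, differentiate u down to 0, integrate dv up.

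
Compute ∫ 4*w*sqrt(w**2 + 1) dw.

Let u = w**2 + 1, so du = (2*w) dw.
Rewriting, the integral becomes 2·∫ √u du = 2·(2/3)u^(3/2).
Substituting back, u = w**2 + 1.

4*(w**2 + 1)**(3/2)/3 + C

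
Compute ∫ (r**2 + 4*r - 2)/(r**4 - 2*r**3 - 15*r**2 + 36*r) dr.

-log(r)/18 + 20*log(r - 3)/441 + log(r + 4)/98 - 19/(21*r - 63) + C

Factor the denominator: r*(r - 3)**2*(r + 4).
Partial-fraction decomposition: 1/(98*(r + 4)) + 20/(441*(r - 3)) + 19/(21*(r - 3)**2) - 1/(18*r).
Integrate each term; A/(r−a) gives A·log|r−a|; A/(r−a)² gives −A/(r−a).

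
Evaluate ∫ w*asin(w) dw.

Use integration by parts with u = arcsin(w), dv = w dw.
Then du = 1/sqrt(-w**2 + 1) dw.

w**2*asin(w)/2 + w*sqrt(-w**2 + 1)/4 - asin(w)/4 + C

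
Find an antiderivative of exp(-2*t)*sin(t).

Let I denote the integral. Integrate by parts with u = sin(t), dv = exp(-2*t) dt, so v = -exp(-2*t)/2: I = -exp(-2*t)*sin(t)/2 + (1/2)·∫ exp(-2*t)*cos(t) dt.
Apply parts again with u = cos(t), dv = exp(-2*t) dt: ∫ exp(-2*t)*cos(t) dt = -exp(-2*t)*cos(t)/2 − (1/2)·I. Substituting back brings back I: I = -exp(-2*t)*sin(t)/2 - exp(-2*t)*cos(t)/4 − (1/4)·I.
Solving for I: (1 + 1/4)·I equals the remaining terms, so I = (4/5)·(-exp(-2*t)*sin(t)/2 - exp(-2*t)*cos(t)/4).

-2*exp(-2*t)*sin(t)/5 - exp(-2*t)*cos(t)/5 + C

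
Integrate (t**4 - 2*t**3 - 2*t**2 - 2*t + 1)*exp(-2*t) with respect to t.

(-t**4 + 2*t**2 + 4*t + 1)*exp(-2*t)/2 + C

Use integration by parts with u = t**4 - 2*t**3 - 2*t**2 - 2*t + 1, dv = exp(-2*t) dt, so v = -exp(-2*t)/2.
Apply parts 4 times (tabular method): alternate signs, differentiate u down to 0, integrate dv up.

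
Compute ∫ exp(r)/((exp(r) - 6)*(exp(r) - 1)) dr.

Let u = e^r, du = e^r dr.
The integral becomes ∫ du/((u-6)(u-1)); decompose into partial fractions.

log(exp(r) - 6)/5 - log(exp(r) - 1)/5 + C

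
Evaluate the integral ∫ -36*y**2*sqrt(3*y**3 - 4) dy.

-8*(3*y**3 - 4)**(3/2)/3 + C

Let u = 3*y**3 - 4, so du = (9*y**2) dy.
Rewriting, the integral becomes -4·∫ √u du = -4·(2/3)u^(3/2).
Substituting back, u = 3*y**3 - 4.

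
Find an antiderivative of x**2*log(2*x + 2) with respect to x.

x**3*log(2*x + 2)/3 - x**3/9 + x**2/6 - x/3 + log(x + 1)/3 + C

Use integration by parts with u = log(2*x + 2), dv = x**2 dx.
Then du = 2/(2*x + 2) dx and v = x**3/3.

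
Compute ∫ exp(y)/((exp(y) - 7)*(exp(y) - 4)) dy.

Let u = e^y, du = e^y dy.
The integral becomes ∫ du/((u-4)(u-7)); decompose into partial fractions.

log(exp(y) - 7)/3 - log(exp(y) - 4)/3 + C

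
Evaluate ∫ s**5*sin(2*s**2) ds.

Let u = s², du = 2s ds; rewrite as (1/2)∫ u^2·sin(2u) du.
Now integrate by parts 2 times.

-s**4*cos(2*s**2)/4 + s**2*sin(2*s**2)/4 + cos(2*s**2)/8 + C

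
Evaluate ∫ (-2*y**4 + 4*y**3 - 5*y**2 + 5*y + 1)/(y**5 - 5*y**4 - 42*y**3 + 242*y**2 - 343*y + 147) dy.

Factor the denominator: (y - 7)*(y - 3)*(y - 1)**2*(y + 7).
Partial-fraction decomposition: -6453/(8960*(y + 7)) + 5/(768*(y - 1)) + 1/(32*(y - 1)**2) + 83/(160*(y - 3)) - 1213/(672*(y - 7)).
Integrate each term; A/(y−a) gives A·log|y−a|; A/(y−a)² gives −A/(y−a).

-1213*log(y - 7)/672 + 83*log(y - 3)/160 + 5*log(y - 1)/768 - 6453*log(y + 7)/8960 - 1/(32*y - 32) + C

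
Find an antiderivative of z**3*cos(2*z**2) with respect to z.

Let u = z², du = 2z dz; rewrite as (1/2)∫ u^1·cos(2u) du.
Now integrate by parts 1 time.

z**2*sin(2*z**2)/4 + cos(2*z**2)/8 + C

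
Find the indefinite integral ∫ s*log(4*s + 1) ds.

s**2*log(4*s + 1)/2 - s**2/4 + s/8 - log(4*s + 1)/32 + C

Use integration by parts with u = log(4*s + 1), dv = s ds.
Then du = 4/(4*s + 1) ds and v = s**2/2.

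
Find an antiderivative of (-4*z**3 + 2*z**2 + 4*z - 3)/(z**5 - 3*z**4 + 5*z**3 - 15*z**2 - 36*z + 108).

Factor the denominator: (z - 3)*(z - 2)*(z + 2)*(z**2 + 9).
Partial-fraction decomposition: (11*z - 47)/(26*(z**2 + 9)) + 29/(260*(z + 2)) + 19/(52*(z - 2)) - 9/(10*(z - 3)).
Integrate each term; A/(z−a) gives A·log|z−a|; the (Bz+D)/(z²+p²) term gives a log and an atan.

-9*log(z - 3)/10 + 19*log(z - 2)/52 + 29*log(z + 2)/260 + 11*log(z**2 + 9)/52 - 47*atan(z/3)/78 + C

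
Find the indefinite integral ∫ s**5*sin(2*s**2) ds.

-s**4*cos(2*s**2)/4 + s**2*sin(2*s**2)/4 + cos(2*s**2)/8 + C

Let u = s², du = 2s ds; rewrite as (1/2)∫ u^2·sin(2u) du.
Now integrate by parts 2 times.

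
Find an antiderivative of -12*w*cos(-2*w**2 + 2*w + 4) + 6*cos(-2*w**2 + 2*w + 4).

Let u = 2*w**2 - 2*w - 4, so du = (4*w - 2) dw.
Rewriting, the integral becomes -3·∫ cos(u) du = -3·sin(u).
Substituting back, u = 2*w**2 - 2*w - 4.

3*sin(-2*w**2 + 2*w + 4) + C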